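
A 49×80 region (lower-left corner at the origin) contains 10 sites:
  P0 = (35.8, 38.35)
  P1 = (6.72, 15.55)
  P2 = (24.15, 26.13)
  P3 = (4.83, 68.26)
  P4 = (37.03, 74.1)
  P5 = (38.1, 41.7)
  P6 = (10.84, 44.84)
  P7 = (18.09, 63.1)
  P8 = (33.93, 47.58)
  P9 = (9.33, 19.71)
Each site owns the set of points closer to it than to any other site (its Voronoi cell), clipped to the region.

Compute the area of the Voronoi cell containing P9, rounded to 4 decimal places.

1. box [0,49]×[0,80]: [(0, 0) (49, 0) (49, 80) (0, 80)]
2. ⊥bis P9·P0 via (22.565,29.03): [(0, 61.0738) (0, 0) (43.0077, 0)]  |A|=1313.3219
3. ⊥bis P9·P1 via (8.025,17.63): [(0, 61.0738) (0, 22.6649) (36.1249, 0) (43.0077, 0)]  |A|=903.9377
4. ⊥bis P9·P2 via (16.74,22.92): [(0.5505, 60.292) (0, 61.0738) (0, 22.6649) (23.1396, 8.147)]  |A|=449.9067
5. ⊥bis P9·P3 via (7.08,43.985): [(7.594, 44.0326) (0, 43.3288) (0, 22.6649) (23.1396, 8.147)]  |A|=380.8064
6. ⊥bis P9·P4 via (23.18,46.905): [(7.594, 44.0326) (0, 43.3288) (0, 22.6649) (23.1396, 8.147)]  |A|=380.8064
7. ⊥bis P9·P5 via (23.715,30.705): [(7.594, 44.0326) (0, 43.3288) (0, 22.6649) (23.1396, 8.147)]  |A|=380.8064
8. ⊥bis P9·P6 via (10.085,32.275): [(12.757, 32.1144) (0, 32.881) (0, 22.6649) (23.1396, 8.147)]  |A|=267.0946
9. ⊥bis P9·P7 via (13.71,41.405): [(12.757, 32.1144) (0, 32.881) (0, 22.6649) (23.1396, 8.147)]  |A|=267.0946
10. ⊥bis P9·P8 via (21.63,33.645): [(12.757, 32.1144) (0, 32.881) (0, 22.6649) (23.1396, 8.147)]  |A|=267.0946
11. canonical 4-gon: [(12.757, 32.1144) (0, 32.881) (0, 22.6649) (23.1396, 8.147)]
12. shoelace: 267.0946

Area of P9's cell: 267.0946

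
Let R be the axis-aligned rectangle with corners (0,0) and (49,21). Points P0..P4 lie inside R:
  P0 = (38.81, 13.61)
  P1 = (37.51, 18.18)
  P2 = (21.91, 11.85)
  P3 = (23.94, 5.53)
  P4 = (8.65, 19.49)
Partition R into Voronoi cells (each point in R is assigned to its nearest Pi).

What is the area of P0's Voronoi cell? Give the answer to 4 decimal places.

Area of P0's cell: 268.7361

1. box [0,49]×[0,21]: [(0, 0) (49, 0) (49, 21) (0, 21)]
2. ⊥bis P0·P1 via (38.16,15.895): [(0, 5.0399) (0, 0) (49, 0) (49, 18.9786)]  |A|=588.4519
3. ⊥bis P0·P2 via (30.36,12.73): [(30.2643, 13.649) (31.6857, 0) (49, 0) (49, 18.9786)]  |A|=295.9495
4. ⊥bis P0·P3 via (31.375,9.57): [(30.2643, 13.649) (30.5265, 11.1316) (36.5751, 0) (49, 0) (49, 18.9786)]  |A|=268.7361
5. ⊥bis P0·P4 via (23.73,16.55): [(30.2643, 13.649) (30.5265, 11.1316) (36.5751, 0) (49, 0) (49, 18.9786)]  |A|=268.7361
6. canonical 5-gon: [(30.2643, 13.649) (30.5265, 11.1316) (36.5751, 0) (49, 0) (49, 18.9786)]
7. shoelace: 268.7361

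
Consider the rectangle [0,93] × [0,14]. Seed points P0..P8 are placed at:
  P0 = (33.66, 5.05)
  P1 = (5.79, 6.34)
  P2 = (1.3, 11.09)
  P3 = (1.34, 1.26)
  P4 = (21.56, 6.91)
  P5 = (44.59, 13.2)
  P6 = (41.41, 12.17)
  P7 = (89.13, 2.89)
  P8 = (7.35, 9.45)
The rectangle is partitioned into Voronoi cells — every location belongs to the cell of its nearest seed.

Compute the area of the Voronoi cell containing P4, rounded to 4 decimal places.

Area of P4's cell: 187.3417

1. box [0,93]×[0,14]: [(0, 0) (93, 0) (93, 14) (0, 14)]
2. ⊥bis P4·P0 via (27.61,5.98): [(0, 0) (26.6908, 0) (28.8428, 14) (0, 14)]  |A|=388.7351
3. ⊥bis P4·P1 via (13.675,6.625): [(13.9145, 0) (26.6908, 0) (28.8428, 14) (13.4084, 14)]  |A|=197.4749
4. ⊥bis P4·P2 via (11.43,9): [(13.9145, 0) (26.6908, 0) (28.8428, 14) (13.4084, 14)]  |A|=197.4749
5. ⊥bis P4·P3 via (11.45,4.085): [(13.9145, 0) (26.6908, 0) (28.8428, 14) (13.4084, 14)]  |A|=197.4749
6. ⊥bis P4·P5 via (33.075,10.055): [(13.9145, 0) (26.6908, 0) (28.8428, 14) (13.4084, 14)]  |A|=197.4749
7. ⊥bis P4·P6 via (31.485,9.54): [(13.9145, 0) (26.6908, 0) (28.8428, 14) (13.4084, 14)]  |A|=197.4749
8. ⊥bis P4·P7 via (55.345,4.9): [(13.9145, 0) (26.6908, 0) (28.8428, 14) (13.4084, 14)]  |A|=197.4749
9. ⊥bis P4·P8 via (14.455,8.18): [(13.7594, 4.2887) (13.9145, 0) (26.6908, 0) (28.8428, 14) (15.4953, 14)]  |A|=187.3417
10. canonical 5-gon: [(13.7594, 4.2887) (13.9145, 0) (26.6908, 0) (28.8428, 14) (15.4953, 14)]
11. shoelace: 187.3417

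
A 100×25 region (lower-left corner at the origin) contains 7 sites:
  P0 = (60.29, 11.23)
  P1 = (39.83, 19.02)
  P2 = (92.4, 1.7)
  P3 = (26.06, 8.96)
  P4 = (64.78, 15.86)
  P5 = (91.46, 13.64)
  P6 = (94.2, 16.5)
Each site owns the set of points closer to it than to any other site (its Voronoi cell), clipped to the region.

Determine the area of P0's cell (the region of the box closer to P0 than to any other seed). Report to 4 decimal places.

1. box [0,100]×[0,25]: [(0, 0) (100, 0) (100, 25) (0, 25)]
2. ⊥bis P0·P1 via (50.06,15.125): [(44.3013, 0) (100, 0) (100, 25) (53.8198, 25)]  |A|=1273.4863
3. ⊥bis P0·P2 via (76.345,6.465): [(44.3013, 0) (74.4262, 0) (81.846, 25) (53.8198, 25)]  |A|=726.8898
4. ⊥bis P0·P3 via (43.175,10.095): [(44.3013, 0) (74.4262, 0) (81.846, 25) (53.8198, 25)]  |A|=726.8898
5. ⊥bis P0·P4 via (62.535,13.545): [(52.9847, 22.8065) (44.3013, 0) (74.4262, 0) (74.8902, 1.5634)]  |A|=365.5746
6. ⊥bis P0·P5 via (75.875,12.435): [(52.9847, 22.8065) (44.3013, 0) (74.4262, 0) (74.8902, 1.5634)]  |A|=365.5746
7. ⊥bis P0·P6 via (77.245,13.865): [(52.9847, 22.8065) (44.3013, 0) (74.4262, 0) (74.8902, 1.5634)]  |A|=365.5746
8. canonical 4-gon: [(52.9847, 22.8065) (44.3013, 0) (74.4262, 0) (74.8902, 1.5634)]
9. shoelace: 365.5746

Area of P0's cell: 365.5746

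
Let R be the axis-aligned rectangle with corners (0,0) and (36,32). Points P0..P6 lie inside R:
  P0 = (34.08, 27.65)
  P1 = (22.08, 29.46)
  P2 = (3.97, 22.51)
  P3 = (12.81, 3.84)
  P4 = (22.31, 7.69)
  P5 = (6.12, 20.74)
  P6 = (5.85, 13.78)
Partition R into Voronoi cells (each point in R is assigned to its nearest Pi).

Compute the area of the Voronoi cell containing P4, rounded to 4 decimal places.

1. box [0,36]×[0,32]: [(0, 0) (36, 0) (36, 32) (0, 32)]
2. ⊥bis P4·P0 via (28.195,17.67): [(0, 0) (36, 0) (36, 13.0676) (3.8937, 32) (0, 32)]  |A|=848.0742
3. ⊥bis P4·P1 via (22.195,18.575): [(0, 18.3405) (0, 0) (36, 0) (36, 13.0676) (26.5817, 18.6213)]  |A|=640.4822
4. ⊥bis P4·P2 via (13.14,15.1): [(15.8943, 18.5084) (0.9381, 0) (36, 0) (36, 13.0676) (26.5817, 18.6213)]  |A|=486.046
5. ⊥bis P4·P3 via (17.56,5.765): [(15.8943, 18.5084) (13.5641, 15.6249) (19.8963, 0) (36, 0) (36, 13.0676) (26.5817, 18.6213)]  |A|=337.9362
6. ⊥bis P4·P5 via (14.215,14.215): [(17.691, 18.5274) (14.1621, 14.1494) (19.8963, 0) (36, 0) (36, 13.0676) (26.5817, 18.6213)]  |A|=331.4553
7. ⊥bis P4·P6 via (14.08,10.735): [(17.691, 18.5274) (16.3455, 16.8581) (14.7796, 12.6258) (19.8963, 0) (36, 0) (36, 13.0676) (26.5817, 18.6213)]  |A|=328.9558
8. canonical 7-gon: [(17.691, 18.5274) (16.3455, 16.8581) (14.7796, 12.6258) (19.8963, 0) (36, 0) (36, 13.0676) (26.5817, 18.6213)]
9. shoelace: 328.9558

Area of P4's cell: 328.9558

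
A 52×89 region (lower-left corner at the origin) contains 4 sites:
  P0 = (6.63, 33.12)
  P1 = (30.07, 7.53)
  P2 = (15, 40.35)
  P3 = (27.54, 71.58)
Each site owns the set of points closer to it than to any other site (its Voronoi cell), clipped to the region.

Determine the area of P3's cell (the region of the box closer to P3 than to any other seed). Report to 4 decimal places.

1. box [0,52]×[0,89]: [(0, 0) (52, 0) (52, 89) (0, 89)]
2. ⊥bis P3·P0 via (17.085,52.35): [(0, 61.6388) (52, 33.3674) (52, 89) (0, 89)]  |A|=2157.84
3. ⊥bis P3·P1 via (28.805,39.555): [(0, 61.6388) (39.8188, 39.99) (52, 40.4712) (52, 89) (0, 89)]  |A|=2114.5732
4. ⊥bis P3·P2 via (21.27,55.965): [(0, 64.5057) (52, 43.6258) (52, 89) (0, 89)]  |A|=1816.582
5. canonical 4-gon: [(0, 64.5057) (52, 43.6258) (52, 89) (0, 89)]
6. shoelace: 1816.582

Area of P3's cell: 1816.5820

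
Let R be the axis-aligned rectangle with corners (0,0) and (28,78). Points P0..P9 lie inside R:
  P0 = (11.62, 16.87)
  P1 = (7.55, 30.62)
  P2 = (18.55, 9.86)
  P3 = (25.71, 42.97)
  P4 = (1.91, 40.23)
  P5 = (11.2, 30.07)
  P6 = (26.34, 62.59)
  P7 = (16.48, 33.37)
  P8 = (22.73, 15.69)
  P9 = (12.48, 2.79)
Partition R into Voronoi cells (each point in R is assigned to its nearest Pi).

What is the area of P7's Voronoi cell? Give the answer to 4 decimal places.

1. box [0,28]×[0,78]: [(0, 0) (28, 0) (28, 78) (0, 78)]
2. ⊥bis P7·P0 via (14.05,25.12): [(0, 29.2584) (28, 21.0111) (28, 78) (0, 78)]  |A|=1480.2276
3. ⊥bis P7·P1 via (12.015,31.995): [(0, 71.011) (14.1404, 25.0934) (28, 21.0111) (28, 78) (0, 78)]  |A|=1185.0292
4. ⊥bis P7·P2 via (17.515,21.615): [(0, 71.011) (14.1404, 25.0934) (24.0086, 22.1867) (28, 22.5382) (28, 78) (0, 78)]  |A|=1181.9815
5. ⊥bis P7·P3 via (21.095,38.17): [(5.4943, 53.1694) (14.1404, 25.0934) (24.0086, 22.1867) (28, 22.5382) (28, 31.5311)]  |A|=292.2466
6. ⊥bis P7·P4 via (9.195,36.8): [(13.3473, 45.6191) (10.0053, 38.521) (14.1404, 25.0934) (24.0086, 22.1867) (28, 22.5382) (28, 31.5311)]  |A|=251.7596
7. ⊥bis P7·P5 via (13.84,31.72): [(13.3473, 45.6191) (10.0053, 38.521) (10.4093, 37.2091) (18.8483, 23.7067) (24.0086, 22.1867) (28, 22.5382) (28, 31.5311)]  |A|=225.8263
8. ⊥bis P7·P6 via (21.41,47.98): [(13.3473, 45.6191) (10.0053, 38.521) (10.4093, 37.2091) (18.8483, 23.7067) (24.0086, 22.1867) (28, 22.5382) (28, 31.5311)]  |A|=225.8263
9. ⊥bis P7·P8 via (19.605,24.53): [(13.3473, 45.6191) (10.0053, 38.521) (10.4093, 37.2091) (18.5638, 24.1619) (28, 27.4977) (28, 31.5311)]  |A|=196.5698
10. ⊥bis P7·P9 via (14.48,18.08): [(13.3473, 45.6191) (10.0053, 38.521) (10.4093, 37.2091) (18.5638, 24.1619) (28, 27.4977) (28, 31.5311)]  |A|=196.5698
11. canonical 6-gon: [(13.3473, 45.6191) (10.0053, 38.521) (10.4093, 37.2091) (18.5638, 24.1619) (28, 27.4977) (28, 31.5311)]
12. shoelace: 196.5698

Area of P7's cell: 196.5698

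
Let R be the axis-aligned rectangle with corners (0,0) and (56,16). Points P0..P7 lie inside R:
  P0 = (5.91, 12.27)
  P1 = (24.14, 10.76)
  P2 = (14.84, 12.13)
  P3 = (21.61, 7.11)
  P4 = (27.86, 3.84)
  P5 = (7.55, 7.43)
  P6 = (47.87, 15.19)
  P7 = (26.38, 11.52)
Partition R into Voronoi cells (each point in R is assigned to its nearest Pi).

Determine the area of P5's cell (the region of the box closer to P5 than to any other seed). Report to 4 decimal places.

Area of P5's cell: 129.0120

1. box [0,56]×[0,16]: [(0, 0) (56, 0) (56, 16) (0, 16)]
2. ⊥bis P5·P0 via (6.73,9.85): [(0, 7.5696) (0, 0) (56, 0) (56, 16) (24.88, 16)]  |A|=791.1257
3. ⊥bis P5·P1 via (15.845,9.095): [(15.1226, 12.6938) (0, 7.5696) (0, 0) (17.6706, 0)]  |A|=169.3893
4. ⊥bis P5·P2 via (11.195,9.78): [(10.3574, 11.0791) (0, 7.5696) (0, 0) (17.5003, 0)]  |A|=136.145
5. ⊥bis P5·P3 via (14.58,7.27): [(14.5198, 4.6231) (10.3574, 11.0791) (0, 7.5696) (0, 0) (14.4145, 0)]  |A|=129.012
6. ⊥bis P5·P4 via (17.705,5.635): [(14.5198, 4.6231) (10.3574, 11.0791) (0, 7.5696) (0, 0) (14.4145, 0)]  |A|=129.012
7. ⊥bis P5·P6 via (27.71,11.31): [(14.5198, 4.6231) (10.3574, 11.0791) (0, 7.5696) (0, 0) (14.4145, 0)]  |A|=129.012
8. ⊥bis P5·P7 via (16.965,9.475): [(14.5198, 4.6231) (10.3574, 11.0791) (0, 7.5696) (0, 0) (14.4145, 0)]  |A|=129.012
9. canonical 5-gon: [(14.5198, 4.6231) (10.3574, 11.0791) (0, 7.5696) (0, 0) (14.4145, 0)]
10. shoelace: 129.012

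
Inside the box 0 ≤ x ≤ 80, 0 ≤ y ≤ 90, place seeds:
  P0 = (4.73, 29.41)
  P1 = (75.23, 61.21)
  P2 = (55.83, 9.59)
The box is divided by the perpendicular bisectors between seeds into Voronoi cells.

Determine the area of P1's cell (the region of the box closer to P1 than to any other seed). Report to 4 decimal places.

Area of P1's cell: 2552.1737

1. box [0,80]×[0,90]: [(0, 0) (80, 0) (80, 90) (0, 90)]
2. ⊥bis P1·P0 via (39.98,45.31): [(60.4177, 0) (80, 0) (80, 90) (19.822, 90)]  |A|=3589.2153
3. ⊥bis P1·P2 via (65.53,35.4): [(40.1471, 44.9395) (80, 29.9618) (80, 90) (19.822, 90)]  |A|=2552.1737
4. canonical 4-gon: [(40.1471, 44.9395) (80, 29.9618) (80, 90) (19.822, 90)]
5. shoelace: 2552.1737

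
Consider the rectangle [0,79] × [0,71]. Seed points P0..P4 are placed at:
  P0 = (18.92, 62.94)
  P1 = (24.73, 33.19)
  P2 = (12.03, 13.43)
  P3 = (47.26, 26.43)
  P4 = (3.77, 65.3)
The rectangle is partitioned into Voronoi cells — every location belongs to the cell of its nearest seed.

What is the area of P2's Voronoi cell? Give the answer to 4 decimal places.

Area of P2's cell: 828.4878

1. box [0,79]×[0,71]: [(0, 0) (79, 0) (79, 71) (0, 71)]
2. ⊥bis P2·P0 via (15.475,38.185): [(0, 40.3386) (0, 0) (79, 0) (79, 29.3446)]  |A|=2752.4856
3. ⊥bis P2·P1 via (18.38,23.31): [(0, 35.1231) (0, 0) (54.6482, 0)]  |A|=959.7052
4. ⊥bis P2·P3 via (29.645,19.93): [(31.5123, 14.8697) (0, 35.1231) (0, 0) (36.9992, 0)]  |A|=828.4878
5. ⊥bis P2·P4 via (7.9,39.365): [(31.5123, 14.8697) (0, 35.1231) (0, 0) (36.9992, 0)]  |A|=828.4878
6. canonical 4-gon: [(31.5123, 14.8697) (0, 35.1231) (0, 0) (36.9992, 0)]
7. shoelace: 828.4878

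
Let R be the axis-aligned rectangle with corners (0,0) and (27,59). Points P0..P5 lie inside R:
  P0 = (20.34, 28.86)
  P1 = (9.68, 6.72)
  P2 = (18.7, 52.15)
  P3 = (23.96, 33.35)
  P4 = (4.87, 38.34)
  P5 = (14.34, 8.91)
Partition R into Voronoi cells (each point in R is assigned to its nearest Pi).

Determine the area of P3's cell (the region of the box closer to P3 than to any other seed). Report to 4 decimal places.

Area of P3's cell: 126.4824

1. box [0,27]×[0,59]: [(0, 0) (27, 0) (27, 59) (0, 59)]
2. ⊥bis P3·P0 via (22.15,31.105): [(0, 48.9631) (27, 27.1948) (27, 59) (0, 59)]  |A|=564.8686
3. ⊥bis P3·P1 via (16.82,20.035): [(0, 48.9631) (27, 27.1948) (27, 59) (0, 59)]  |A|=564.8686
4. ⊥bis P3·P2 via (21.33,42.75): [(11.2161, 39.9203) (27, 27.1948) (27, 44.3364)]  |A|=135.2806
5. ⊥bis P3·P4 via (14.415,35.845): [(15.8167, 41.2075) (14.738, 37.0808) (27, 27.1948) (27, 44.3364)]  |A|=126.4824
6. ⊥bis P3·P5 via (19.15,21.13): [(15.8167, 41.2075) (14.738, 37.0808) (27, 27.1948) (27, 44.3364)]  |A|=126.4824
7. canonical 4-gon: [(15.8167, 41.2075) (14.738, 37.0808) (27, 27.1948) (27, 44.3364)]
8. shoelace: 126.4824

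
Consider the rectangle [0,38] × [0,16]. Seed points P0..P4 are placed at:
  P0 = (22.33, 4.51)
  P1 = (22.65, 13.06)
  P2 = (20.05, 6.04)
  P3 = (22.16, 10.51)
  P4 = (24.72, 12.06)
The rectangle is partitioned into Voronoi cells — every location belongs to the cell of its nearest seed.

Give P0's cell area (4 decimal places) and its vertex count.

1. box [0,38]×[0,16]: [(0, 0) (38, 0) (38, 16) (0, 16)]
2. ⊥bis P0·P1 via (22.49,8.785): [(0, 9.6267) (0, 0) (38, 0) (38, 8.2045)]  |A|=338.7936
3. ⊥bis P0·P2 via (21.19,5.275): [(23.5195, 8.7465) (17.6502, 0) (38, 0) (38, 8.2045)]  |A|=148.397
4. ⊥bis P0·P3 via (22.245,7.51): [(22.6984, 7.5228) (17.6502, 0) (38, 0) (38, 7.9564)]  |A|=137.4169
5. ⊥bis P0·P4 via (23.525,8.285): [(25.6669, 7.607) (22.6984, 7.5228) (17.6502, 0) (38, 0) (38, 3.7028)]  |A|=111.1873
6. canonical 5-gon: [(25.6669, 7.607) (22.6984, 7.5228) (17.6502, 0) (38, 0) (38, 3.7028)]
7. shoelace: 111.1873

Area of P0's cell: 111.1873 (5 vertices)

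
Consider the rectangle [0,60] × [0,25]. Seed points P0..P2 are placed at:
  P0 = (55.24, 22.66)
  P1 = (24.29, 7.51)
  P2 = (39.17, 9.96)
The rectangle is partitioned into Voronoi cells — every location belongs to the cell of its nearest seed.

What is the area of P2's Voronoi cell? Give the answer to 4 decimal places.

1. box [0,60]×[0,25]: [(0, 0) (60, 0) (60, 25) (0, 25)]
2. ⊥bis P2·P0 via (47.205,16.31): [(0, 0) (60, 0) (60, 0.1198) (40.3374, 25) (0, 25)]  |A|=1255.3947
3. ⊥bis P2·P1 via (31.73,8.735): [(33.1682, 0) (60, 0) (60, 0.1198) (40.3374, 25) (29.052, 25)]  |A|=477.6424
4. canonical 5-gon: [(33.1682, 0) (60, 0) (60, 0.1198) (40.3374, 25) (29.052, 25)]
5. shoelace: 477.6424

Area of P2's cell: 477.6424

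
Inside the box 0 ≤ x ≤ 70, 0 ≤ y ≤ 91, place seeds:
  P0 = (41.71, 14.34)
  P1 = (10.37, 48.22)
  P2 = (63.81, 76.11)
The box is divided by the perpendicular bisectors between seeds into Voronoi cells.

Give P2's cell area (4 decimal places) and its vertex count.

Area of P2's cell: 1691.4499 (4 vertices)

1. box [0,70]×[0,91]: [(0, 0) (70, 0) (70, 91) (0, 91)]
2. ⊥bis P2·P0 via (52.76,45.225): [(0, 64.1014) (70, 39.0569) (70, 91) (0, 91)]  |A|=2759.4593
3. ⊥bis P2·P1 via (37.09,62.165): [(44.363, 48.2293) (70, 39.0569) (70, 91) (22.0412, 91)]  |A|=1691.4499
4. canonical 4-gon: [(44.363, 48.2293) (70, 39.0569) (70, 91) (22.0412, 91)]
5. shoelace: 1691.4499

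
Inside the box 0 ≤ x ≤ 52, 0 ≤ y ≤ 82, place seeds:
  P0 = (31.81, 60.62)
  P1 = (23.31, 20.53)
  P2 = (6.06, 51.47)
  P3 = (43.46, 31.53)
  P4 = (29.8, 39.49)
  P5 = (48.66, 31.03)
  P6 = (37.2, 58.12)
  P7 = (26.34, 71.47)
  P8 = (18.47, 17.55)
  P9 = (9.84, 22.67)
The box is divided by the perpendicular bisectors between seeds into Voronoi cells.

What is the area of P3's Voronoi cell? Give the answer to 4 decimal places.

Area of P3's cell: 304.2259

1. box [0,52]×[0,82]: [(0, 0) (52, 0) (52, 82) (0, 82)]
2. ⊥bis P3·P0 via (37.635,46.075): [(0, 31.0029) (0, 0) (52, 0) (52, 51.8279)]  |A|=2153.6008
3. ⊥bis P3·P1 via (33.385,26.03): [(25.1679, 41.0822) (47.5949, 0) (52, 0) (52, 51.8279)]  |A|=785.81
4. ⊥bis P3·P2 via (24.76,41.5): [(25.1679, 41.0822) (47.5949, 0) (52, 0) (52, 51.8279)]  |A|=785.81
5. ⊥bis P3·P4 via (36.63,35.51): [(44.3546, 48.7661) (32.2826, 28.0495) (47.5949, 0) (52, 0) (52, 51.8279)]  |A|=633.4485
6. ⊥bis P3·P5 via (46.06,31.28): [(47.877, 50.1767) (44.3546, 48.7661) (32.2826, 28.0495) (43.7326, 7.0751)]  |A|=318.1918
7. ⊥bis P3·P6 via (40.33,44.825): [(47.5253, 46.519) (42.3328, 45.2965) (32.2826, 28.0495) (43.7326, 7.0751)]  |A|=304.2259
8. ⊥bis P3·P7 via (34.9,51.5): [(47.5253, 46.519) (42.3328, 45.2965) (32.2826, 28.0495) (43.7326, 7.0751)]  |A|=304.2259
9. ⊥bis P3·P8 via (30.965,24.54): [(47.5253, 46.519) (42.3328, 45.2965) (32.2826, 28.0495) (43.7326, 7.0751)]  |A|=304.2259
10. ⊥bis P3·P9 via (26.65,27.1): [(47.5253, 46.519) (42.3328, 45.2965) (32.2826, 28.0495) (43.7326, 7.0751)]  |A|=304.2259
11. canonical 4-gon: [(47.5253, 46.519) (42.3328, 45.2965) (32.2826, 28.0495) (43.7326, 7.0751)]
12. shoelace: 304.2259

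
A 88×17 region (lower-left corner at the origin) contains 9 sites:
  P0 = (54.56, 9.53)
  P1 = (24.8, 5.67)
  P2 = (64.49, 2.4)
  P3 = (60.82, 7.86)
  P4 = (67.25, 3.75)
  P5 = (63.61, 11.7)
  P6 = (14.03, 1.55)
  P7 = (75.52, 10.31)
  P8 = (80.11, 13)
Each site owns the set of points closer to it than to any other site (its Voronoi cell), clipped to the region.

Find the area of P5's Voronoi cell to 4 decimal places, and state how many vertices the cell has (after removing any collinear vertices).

Area of P5's cell: 86.9770 (5 vertices)

1. box [0,88]×[0,17]: [(0, 0) (88, 0) (88, 17) (0, 17)]
2. ⊥bis P5·P0 via (59.085,10.615): [(61.6303, 0) (88, 0) (88, 17) (57.554, 17)]  |A|=482.9337
3. ⊥bis P5·P1 via (44.205,8.685): [(61.6303, 0) (88, 0) (88, 17) (57.554, 17)]  |A|=482.9337
4. ⊥bis P5·P2 via (64.05,7.05): [(60.031, 6.6697) (88, 9.3162) (88, 17) (57.554, 17)]  |A|=264.7116
5. ⊥bis P5·P3 via (62.215,9.78): [(58.6671, 12.3578) (65.7509, 7.2109) (88, 9.3162) (88, 17) (57.554, 17)]  |A|=248.075
6. ⊥bis P5·P4 via (65.43,7.725): [(58.6671, 12.3578) (65.1928, 7.6164) (85.6872, 17) (57.554, 17)]  |A|=144.5033
7. ⊥bis P5·P6 via (38.82,6.625): [(58.6671, 12.3578) (65.1928, 7.6164) (85.6872, 17) (57.554, 17)]  |A|=144.5033
8. ⊥bis P5·P7 via (69.565,11.005): [(58.6671, 12.3578) (65.1928, 7.6164) (69.394, 9.54) (70.2647, 17) (57.554, 17)]  |A|=86.977
9. ⊥bis P5·P8 via (71.86,12.35): [(58.6671, 12.3578) (65.1928, 7.6164) (69.394, 9.54) (70.2647, 17) (57.554, 17)]  |A|=86.977
10. canonical 5-gon: [(58.6671, 12.3578) (65.1928, 7.6164) (69.394, 9.54) (70.2647, 17) (57.554, 17)]
11. shoelace: 86.977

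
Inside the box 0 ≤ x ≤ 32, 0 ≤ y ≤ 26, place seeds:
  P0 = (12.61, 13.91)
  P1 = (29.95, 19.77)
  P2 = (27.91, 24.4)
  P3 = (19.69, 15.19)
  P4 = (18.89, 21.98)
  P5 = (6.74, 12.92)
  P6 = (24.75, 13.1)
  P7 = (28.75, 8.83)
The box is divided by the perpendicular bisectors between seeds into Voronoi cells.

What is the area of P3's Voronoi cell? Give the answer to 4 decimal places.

Area of P3's cell: 63.2708

1. box [0,32]×[0,26]: [(0, 0) (32, 0) (32, 26) (0, 26)]
2. ⊥bis P3·P0 via (16.15,14.55): [(18.7805, 0) (32, 0) (32, 26) (14.0799, 26)]  |A|=404.8141
3. ⊥bis P3·P1 via (24.82,17.48): [(18.7805, 0) (32, 0) (32, 1.3955) (21.0167, 26) (14.0799, 26)]  |A|=269.6954
4. ⊥bis P3·P2 via (23.8,19.795): [(18.7805, 0) (32, 0) (32, 1.3955) (23.7777, 19.8149) (16.8477, 26) (14.0799, 26)]  |A|=256.8024
5. ⊥bis P3·P4 via (19.29,18.585): [(15.5012, 18.1386) (18.7805, 0) (32, 0) (32, 1.3955) (24.0751, 19.1488)]  |A|=211.5136
6. ⊥bis P3·P5 via (13.215,14.055): [(15.5012, 18.1386) (18.7805, 0) (32, 0) (32, 1.3955) (24.0751, 19.1488)]  |A|=211.5136
7. ⊥bis P3·P6 via (22.22,14.145): [(15.5012, 18.1386) (18.0489, 4.0466) (24.185, 18.9024) (24.0751, 19.1488)]  |A|=63.2708
8. ⊥bis P3·P7 via (24.22,12.01): [(15.5012, 18.1386) (18.0489, 4.0466) (24.185, 18.9024) (24.0751, 19.1488)]  |A|=63.2708
9. canonical 4-gon: [(15.5012, 18.1386) (18.0489, 4.0466) (24.185, 18.9024) (24.0751, 19.1488)]
10. shoelace: 63.2708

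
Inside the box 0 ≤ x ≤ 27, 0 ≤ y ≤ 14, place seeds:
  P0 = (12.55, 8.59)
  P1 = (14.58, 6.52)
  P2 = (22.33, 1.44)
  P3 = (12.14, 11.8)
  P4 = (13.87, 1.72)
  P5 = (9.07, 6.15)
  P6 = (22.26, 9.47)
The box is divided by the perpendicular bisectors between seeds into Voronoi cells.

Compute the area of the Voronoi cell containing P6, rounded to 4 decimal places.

1. box [0,27]×[0,14]: [(0, 0) (27, 0) (27, 14) (0, 14)]
2. ⊥bis P6·P0 via (17.405,9.03): [(18.2234, 0) (27, 0) (27, 14) (16.9546, 14)]  |A|=131.7543
3. ⊥bis P6·P1 via (18.42,7.995): [(17.2143, 11.1338) (21.491, 0) (27, 0) (27, 14) (16.9546, 14)]  |A|=113.5638
4. ⊥bis P6·P2 via (22.295,5.455): [(17.2143, 11.1338) (19.4053, 5.4298) (27, 5.496) (27, 14) (16.9546, 14)]  |A|=77.7371
5. ⊥bis P6·P3 via (17.2,10.635): [(17.2772, 10.9702) (19.4053, 5.4298) (27, 5.496) (27, 14) (17.9747, 14)]  |A|=76.1229
6. ⊥bis P6·P4 via (18.065,5.595): [(17.2772, 10.9702) (19.4053, 5.4298) (27, 5.496) (27, 14) (17.9747, 14)]  |A|=76.1229
7. ⊥bis P6·P5 via (15.665,7.81): [(17.2772, 10.9702) (19.4053, 5.4298) (27, 5.496) (27, 14) (17.9747, 14)]  |A|=76.1229
8. canonical 5-gon: [(17.2772, 10.9702) (19.4053, 5.4298) (27, 5.496) (27, 14) (17.9747, 14)]
9. shoelace: 76.1229

Area of P6's cell: 76.1229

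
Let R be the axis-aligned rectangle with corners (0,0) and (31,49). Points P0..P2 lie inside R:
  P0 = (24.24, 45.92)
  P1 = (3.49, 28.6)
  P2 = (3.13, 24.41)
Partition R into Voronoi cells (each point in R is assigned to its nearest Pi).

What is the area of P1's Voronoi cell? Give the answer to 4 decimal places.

Area of P1's cell: 319.8305

1. box [0,31]×[0,49]: [(0, 0) (31, 0) (31, 49) (0, 49)]
2. ⊥bis P1·P0 via (13.865,37.26): [(0, 0) (31, 0) (31, 16.7316) (4.0656, 49) (0, 49)]  |A|=1084.4361
3. ⊥bis P1·P2 via (3.31,26.505): [(0, 26.7894) (24.3512, 24.6972) (4.0656, 49) (0, 49)]  |A|=319.8305
4. canonical 4-gon: [(0, 26.7894) (24.3512, 24.6972) (4.0656, 49) (0, 49)]
5. shoelace: 319.8305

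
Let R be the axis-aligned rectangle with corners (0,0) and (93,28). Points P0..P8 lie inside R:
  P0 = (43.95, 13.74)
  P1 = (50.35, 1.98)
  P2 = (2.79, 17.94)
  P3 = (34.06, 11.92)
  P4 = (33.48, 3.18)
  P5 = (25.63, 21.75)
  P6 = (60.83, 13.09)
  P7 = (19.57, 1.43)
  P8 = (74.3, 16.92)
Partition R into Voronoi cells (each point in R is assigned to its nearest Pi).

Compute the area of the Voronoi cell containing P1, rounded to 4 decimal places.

Area of P1's cell: 141.3937

1. box [0,93]×[0,28]: [(0, 0) (93, 0) (93, 28) (0, 28)]
2. ⊥bis P1·P0 via (47.15,7.86): [(32.7073, 0) (93, 0) (93, 28) (84.1573, 28)]  |A|=967.897
3. ⊥bis P1·P2 via (26.57,9.96): [(32.7073, 0) (93, 0) (93, 28) (84.1573, 28)]  |A|=967.897
4. ⊥bis P1·P3 via (42.205,6.95): [(40.5778, 4.2833) (37.9642, 0) (93, 0) (93, 28) (84.1573, 28)]  |A|=956.6385
5. ⊥bis P1·P4 via (41.915,2.58): [(42.0949, 5.1089) (41.7315, 0) (93, 0) (93, 28) (84.1573, 28)]  |A|=944.845
6. ⊥bis P1·P5 via (37.99,11.865): [(42.0949, 5.1089) (41.7315, 0) (93, 0) (93, 28) (84.1573, 28)]  |A|=944.845
7. ⊥bis P1·P6 via (55.59,7.535): [(52.2837, 10.6538) (42.0949, 5.1089) (41.7315, 0) (63.578, 0)]  |A|=141.3937
8. ⊥bis P1·P7 via (34.96,1.705): [(52.2837, 10.6538) (42.0949, 5.1089) (41.7315, 0) (63.578, 0)]  |A|=141.3937
9. ⊥bis P1·P8 via (62.325,9.45): [(52.2837, 10.6538) (42.0949, 5.1089) (41.7315, 0) (63.578, 0)]  |A|=141.3937
10. canonical 4-gon: [(52.2837, 10.6538) (42.0949, 5.1089) (41.7315, 0) (63.578, 0)]
11. shoelace: 141.3937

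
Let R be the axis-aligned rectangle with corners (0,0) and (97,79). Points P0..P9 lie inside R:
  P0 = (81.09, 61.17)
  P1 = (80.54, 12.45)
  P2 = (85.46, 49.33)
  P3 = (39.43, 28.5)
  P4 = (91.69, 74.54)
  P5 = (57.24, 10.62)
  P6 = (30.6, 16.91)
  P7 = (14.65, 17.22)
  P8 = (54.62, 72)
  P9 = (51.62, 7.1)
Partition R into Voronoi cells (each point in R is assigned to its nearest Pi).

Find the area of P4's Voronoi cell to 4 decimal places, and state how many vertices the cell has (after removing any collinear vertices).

1. box [0,97]×[0,79]: [(0, 0) (97, 0) (97, 79) (0, 79)]
2. ⊥bis P4·P0 via (86.39,67.855): [(97, 59.4432) (97, 79) (72.3326, 79)]  |A|=241.2081
3. ⊥bis P4·P1 via (86.115,43.495): [(97, 59.4432) (97, 79) (72.3326, 79)]  |A|=241.2081
4. ⊥bis P4·P2 via (88.575,61.935): [(96.249, 60.0386) (97, 59.853) (97, 79) (72.3326, 79)]  |A|=241.0542
5. ⊥bis P4·P3 via (65.56,51.52): [(96.249, 60.0386) (97, 59.853) (97, 79) (72.3326, 79)]  |A|=241.0542
6. ⊥bis P4·P5 via (74.465,42.58): [(96.249, 60.0386) (97, 59.853) (97, 79) (72.3326, 79)]  |A|=241.0542
7. ⊥bis P4·P6 via (61.145,45.725): [(96.249, 60.0386) (97, 59.853) (97, 79) (72.3326, 79)]  |A|=241.0542
8. ⊥bis P4·P7 via (53.17,45.88): [(96.249, 60.0386) (97, 59.853) (97, 79) (72.3326, 79)]  |A|=241.0542
9. ⊥bis P4·P8 via (73.155,73.27): [(72.7871, 78.6397) (96.249, 60.0386) (97, 59.853) (97, 79) (72.7624, 79)]  |A|=240.9768
10. ⊥bis P4·P9 via (71.655,40.82): [(72.7871, 78.6397) (96.249, 60.0386) (97, 59.853) (97, 79) (72.7624, 79)]  |A|=240.9768
11. canonical 5-gon: [(72.7871, 78.6397) (96.249, 60.0386) (97, 59.853) (97, 79) (72.7624, 79)]
12. shoelace: 240.9768

Area of P4's cell: 240.9768 (5 vertices)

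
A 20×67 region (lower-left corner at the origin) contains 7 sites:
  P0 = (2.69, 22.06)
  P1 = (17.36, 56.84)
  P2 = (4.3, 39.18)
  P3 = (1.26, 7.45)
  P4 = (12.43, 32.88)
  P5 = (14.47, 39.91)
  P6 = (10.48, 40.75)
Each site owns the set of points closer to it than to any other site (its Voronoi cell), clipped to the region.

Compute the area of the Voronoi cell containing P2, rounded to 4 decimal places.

1. box [0,20]×[0,67]: [(0, 0) (20, 0) (20, 67) (0, 67)]
2. ⊥bis P2·P0 via (3.495,30.62): [(0, 30.9487) (20, 29.0678) (20, 67) (0, 67)]  |A|=739.8349
3. ⊥bis P2·P1 via (10.83,48.01): [(0, 56.019) (0, 30.9487) (20, 29.0678) (20, 41.2286)]  |A|=372.311
4. ⊥bis P2·P3 via (2.78,23.315): [(0, 56.019) (0, 30.9487) (20, 29.0678) (20, 41.2286)]  |A|=372.311
5. ⊥bis P2·P4 via (8.365,36.03): [(15.1645, 44.8046) (0, 56.019) (0, 30.9487) (4.1267, 30.5606)]  |A|=221.6216
6. ⊥bis P2·P5 via (9.385,39.545): [(9.5294, 37.5327) (8.6623, 49.6131) (0, 56.019) (0, 30.9487) (4.1267, 30.5606)]  |A|=184.4322
7. ⊥bis P2·P6 via (7.39,39.965): [(8.3836, 36.054) (4.0776, 53.0036) (0, 56.019) (0, 30.9487) (4.1267, 30.5606)]  |A|=145.3152
8. canonical 5-gon: [(8.3836, 36.054) (4.0776, 53.0036) (0, 56.019) (0, 30.9487) (4.1267, 30.5606)]
9. shoelace: 145.3152

Area of P2's cell: 145.3152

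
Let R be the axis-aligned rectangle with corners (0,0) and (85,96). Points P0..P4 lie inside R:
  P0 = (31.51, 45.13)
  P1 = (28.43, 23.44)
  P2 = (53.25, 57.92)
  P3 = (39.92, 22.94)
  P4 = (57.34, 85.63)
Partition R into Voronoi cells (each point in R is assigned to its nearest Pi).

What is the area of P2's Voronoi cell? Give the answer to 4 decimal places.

Area of P2's cell: 1684.8904

1. box [0,85]×[0,96]: [(0, 0) (85, 0) (85, 96) (0, 96)]
2. ⊥bis P2·P0 via (42.38,51.525): [(72.693, 0) (85, 0) (85, 96) (16.2146, 96)]  |A|=3892.4337
3. ⊥bis P2·P1 via (40.84,40.68): [(54.5784, 30.7906) (85, 8.892) (85, 96) (16.2146, 96)]  |A|=3567.7099
4. ⊥bis P2·P3 via (46.585,40.43): [(49.5785, 39.2893) (85, 25.791) (85, 96) (16.2146, 96)]  |A|=3193.8892
5. ⊥bis P2·P4 via (55.295,71.775): [(28.1056, 75.7882) (49.5785, 39.2893) (85, 25.791) (85, 67.3905)]  |A|=1684.8904
6. canonical 4-gon: [(28.1056, 75.7882) (49.5785, 39.2893) (85, 25.791) (85, 67.3905)]
7. shoelace: 1684.8904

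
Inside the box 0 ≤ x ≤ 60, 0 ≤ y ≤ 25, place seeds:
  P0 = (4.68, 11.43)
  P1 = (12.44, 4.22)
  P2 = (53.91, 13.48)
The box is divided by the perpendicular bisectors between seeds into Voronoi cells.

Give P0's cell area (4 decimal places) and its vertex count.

1. box [0,60]×[0,25]: [(0, 0) (60, 0) (60, 25) (0, 25)]
2. ⊥bis P0·P1 via (8.56,7.825): [(0, 0) (1.2896, 0) (24.5177, 25) (0, 25)]  |A|=322.5913
3. ⊥bis P0·P2 via (29.295,12.455): [(0, 0) (1.2896, 0) (24.5177, 25) (0, 25)]  |A|=322.5913
4. canonical 4-gon: [(0, 0) (1.2896, 0) (24.5177, 25) (0, 25)]
5. shoelace: 322.5913

Area of P0's cell: 322.5913 (4 vertices)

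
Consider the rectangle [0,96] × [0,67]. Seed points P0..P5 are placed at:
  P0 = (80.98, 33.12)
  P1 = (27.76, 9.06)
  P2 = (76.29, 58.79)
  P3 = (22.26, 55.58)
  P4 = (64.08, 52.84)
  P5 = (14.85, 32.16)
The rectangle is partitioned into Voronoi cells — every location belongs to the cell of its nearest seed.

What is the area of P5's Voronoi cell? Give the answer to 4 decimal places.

Area of P5's cell: 954.7180

1. box [0,96]×[0,67]: [(0, 0) (96, 0) (96, 67) (0, 67)]
2. ⊥bis P5·P0 via (47.915,32.64): [(0, 0) (48.3888, 0) (47.4162, 67) (0, 67)]  |A|=3209.4685
3. ⊥bis P5·P1 via (21.305,20.61): [(0, 8.7032) (47.8741, 35.4588) (47.4162, 67) (0, 67)]  |A|=2143.2357
4. ⊥bis P5·P2 via (45.57,45.475): [(0, 8.7032) (47.8741, 35.4588) (47.8035, 40.322) (36.2404, 67) (0, 67)]  |A|=1994.1615
5. ⊥bis P5·P3 via (18.555,43.87): [(0, 49.7407) (0, 8.7032) (46.8856, 34.9063)]  |A|=962.0342
6. ⊥bis P5·P4 via (39.465,42.5): [(42.0064, 36.4501) (0, 49.7407) (0, 8.7032) (43.4593, 32.9914)]  |A|=954.718
7. canonical 4-gon: [(42.0064, 36.4501) (0, 49.7407) (0, 8.7032) (43.4593, 32.9914)]
8. shoelace: 954.718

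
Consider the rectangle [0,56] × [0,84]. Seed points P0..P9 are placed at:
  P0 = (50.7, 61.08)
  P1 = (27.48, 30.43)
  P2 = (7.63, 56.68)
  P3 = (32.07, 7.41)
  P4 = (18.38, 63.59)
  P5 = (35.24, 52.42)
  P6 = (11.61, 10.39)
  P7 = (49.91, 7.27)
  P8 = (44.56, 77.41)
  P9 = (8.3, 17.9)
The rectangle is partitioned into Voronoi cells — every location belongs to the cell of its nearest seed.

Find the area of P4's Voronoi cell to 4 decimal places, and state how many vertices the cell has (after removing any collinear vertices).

Area of P4's cell: 656.4728 (5 vertices)

1. box [0,56]×[0,84]: [(0, 0) (56, 0) (56, 84) (0, 84)]
2. ⊥bis P4·P0 via (34.54,62.335): [(0, 0) (29.699, 0) (36.2225, 84) (0, 84)]  |A|=2768.7043
3. ⊥bis P4·P1 via (22.93,47.01): [(0, 40.7174) (33.5768, 49.9318) (36.2225, 84) (0, 84)]  |A|=1343.6636
4. ⊥bis P4·P2 via (13.005,60.135): [(0, 80.3671) (21.6648, 46.6628) (33.5768, 49.9318) (36.2225, 84) (0, 84)]  |A|=914.1621
5. ⊥bis P4·P3 via (25.225,35.5): [(0, 80.3671) (21.6648, 46.6628) (33.5768, 49.9318) (36.2225, 84) (0, 84)]  |A|=914.1621
6. ⊥bis P4·P5 via (26.81,58.005): [(0, 80.3671) (20.4981, 48.4778) (35.1855, 70.647) (36.2225, 84) (0, 84)]  |A|=767.1507
7. ⊥bis P4·P6 via (14.995,36.99): [(0, 80.3671) (20.4981, 48.4778) (35.1855, 70.647) (36.2225, 84) (0, 84)]  |A|=767.1507
8. ⊥bis P4·P7 via (34.145,35.43): [(0, 80.3671) (20.4981, 48.4778) (35.1855, 70.647) (36.2225, 84) (0, 84)]  |A|=767.1507
9. ⊥bis P4·P8 via (31.47,70.5): [(0, 80.3671) (20.4981, 48.4778) (33.0745, 67.4606) (24.3436, 84) (0, 84)]  |A|=656.4728
10. ⊥bis P4·P9 via (13.34,40.745): [(0, 80.3671) (20.4981, 48.4778) (33.0745, 67.4606) (24.3436, 84) (0, 84)]  |A|=656.4728
11. canonical 5-gon: [(0, 80.3671) (20.4981, 48.4778) (33.0745, 67.4606) (24.3436, 84) (0, 84)]
12. shoelace: 656.4728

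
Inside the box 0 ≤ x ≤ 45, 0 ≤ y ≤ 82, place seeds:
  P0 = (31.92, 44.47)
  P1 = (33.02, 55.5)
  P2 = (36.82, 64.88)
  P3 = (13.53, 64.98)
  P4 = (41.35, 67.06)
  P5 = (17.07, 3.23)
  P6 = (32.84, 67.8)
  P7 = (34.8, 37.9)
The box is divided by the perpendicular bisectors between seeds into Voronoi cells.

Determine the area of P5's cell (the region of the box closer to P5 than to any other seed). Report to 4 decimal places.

Area of P5's cell: 1000.0450

1. box [0,45]×[0,82]: [(0, 0) (45, 0) (45, 82) (0, 82)]
2. ⊥bis P5·P0 via (24.495,23.85): [(0, 32.6703) (0, 0) (45, 0) (45, 16.4664)]  |A|=1105.5768
3. ⊥bis P5·P1 via (25.045,29.365): [(0, 32.6703) (0, 0) (45, 0) (45, 16.4664)]  |A|=1105.5768
4. ⊥bis P5·P2 via (26.945,34.055): [(0, 32.6703) (0, 0) (45, 0) (45, 16.4664)]  |A|=1105.5768
5. ⊥bis P5·P3 via (15.3,34.105): [(0, 32.6703) (0, 0) (45, 0) (45, 16.4664)]  |A|=1105.5768
6. ⊥bis P5·P4 via (29.21,35.145): [(0, 32.6703) (0, 0) (45, 0) (45, 16.4664)]  |A|=1105.5768
7. ⊥bis P5·P6 via (24.955,35.515): [(0, 32.6703) (0, 0) (45, 0) (45, 16.4664)]  |A|=1105.5768
8. ⊥bis P5·P7 via (25.935,20.565): [(7.651, 29.9153) (0, 32.6703) (0, 0) (45, 0) (45, 10.8153)]  |A|=1000.045
9. canonical 5-gon: [(7.651, 29.9153) (0, 32.6703) (0, 0) (45, 0) (45, 10.8153)]
10. shoelace: 1000.045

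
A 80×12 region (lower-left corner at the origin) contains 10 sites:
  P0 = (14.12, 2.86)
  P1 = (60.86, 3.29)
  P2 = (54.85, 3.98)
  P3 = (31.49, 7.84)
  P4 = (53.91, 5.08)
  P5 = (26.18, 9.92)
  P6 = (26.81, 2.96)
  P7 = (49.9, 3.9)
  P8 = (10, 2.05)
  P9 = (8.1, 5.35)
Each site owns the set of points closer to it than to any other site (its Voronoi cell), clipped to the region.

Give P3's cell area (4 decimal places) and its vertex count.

1. box [0,80]×[0,12]: [(0, 0) (80, 0) (80, 12) (0, 12)]
2. ⊥bis P3·P0 via (22.805,5.35): [(24.3389, 0) (80, 0) (80, 12) (20.8984, 12)]  |A|=688.5763
3. ⊥bis P3·P1 via (46.175,5.565): [(24.3389, 0) (45.3129, 0) (47.1719, 12) (20.8984, 12)]  |A|=283.485
4. ⊥bis P3·P2 via (43.17,5.91): [(24.3389, 0) (42.1934, 0) (44.1763, 12) (20.8984, 12)]  |A|=246.7947
5. ⊥bis P3·P4 via (42.7,6.46): [(24.3389, 0) (41.9047, 0) (43.382, 12) (20.8984, 12)]  |A|=240.2967
6. ⊥bis P3·P5 via (28.835,8.88): [(25.3566, 0) (41.9047, 0) (43.382, 12) (30.0571, 12)]  |A|=179.2381
7. ⊥bis P3·P6 via (29.15,5.4): [(27.9301, 6.5699) (34.7808, 0) (41.9047, 0) (43.382, 12) (30.0571, 12)]  |A|=148.2801
8. ⊥bis P3·P7 via (40.695,5.87): [(27.9301, 6.5699) (34.7808, 0) (39.4387, 0) (42.0069, 12) (30.0571, 12)]  |A|=125.2335
9. ⊥bis P3·P8 via (20.745,4.945): [(27.9301, 6.5699) (34.7808, 0) (39.4387, 0) (42.0069, 12) (30.0571, 12)]  |A|=125.2335
10. ⊥bis P3·P9 via (19.795,6.595): [(27.9301, 6.5699) (34.7808, 0) (39.4387, 0) (42.0069, 12) (30.0571, 12)]  |A|=125.2335
11. canonical 5-gon: [(27.9301, 6.5699) (34.7808, 0) (39.4387, 0) (42.0069, 12) (30.0571, 12)]
12. shoelace: 125.2335

Area of P3's cell: 125.2335 (5 vertices)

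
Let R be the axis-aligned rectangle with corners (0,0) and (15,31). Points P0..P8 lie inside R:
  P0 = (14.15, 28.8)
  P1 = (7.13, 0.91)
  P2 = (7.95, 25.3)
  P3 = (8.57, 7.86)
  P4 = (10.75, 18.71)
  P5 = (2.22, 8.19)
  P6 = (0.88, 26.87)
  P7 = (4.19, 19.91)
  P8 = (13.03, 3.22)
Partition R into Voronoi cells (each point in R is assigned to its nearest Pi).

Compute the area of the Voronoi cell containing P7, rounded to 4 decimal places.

1. box [0,15]×[0,31]: [(0, 0) (15, 0) (15, 31) (0, 31)]
2. ⊥bis P7·P0 via (9.17,24.355): [(0, 0) (15, 0) (15, 17.8233) (3.2389, 31) (0, 31)]  |A|=387.5136
3. ⊥bis P7·P1 via (5.66,10.41): [(0, 9.5342) (15, 11.8552) (15, 17.8233) (3.2389, 31) (0, 31)]  |A|=227.0928
4. ⊥bis P7·P2 via (6.07,22.605): [(0, 26.8394) (0, 9.5342) (15, 11.8552) (15, 16.3755)]  |A|=163.691
5. ⊥bis P7·P3 via (6.38,13.885): [(14.3943, 16.7981) (0, 26.8394) (0, 11.566)]  |A|=109.9248
6. ⊥bis P7·P4 via (7.47,19.31): [(6.4846, 13.923) (7.8461, 21.366) (0, 26.8394) (0, 11.566)]  |A|=82.4461
7. ⊥bis P7·P5 via (3.205,14.05): [(5.6864, 13.6329) (6.4846, 13.923) (7.8461, 21.366) (0, 26.8394) (0, 14.5887)]  |A|=73.8517
8. ⊥bis P7·P6 via (2.535,23.39): [(5.6864, 13.6329) (6.4846, 13.923) (7.8461, 21.366) (3.9679, 24.0714) (0, 22.1844) (0, 14.5887)]  |A|=64.6166
9. ⊥bis P7·P8 via (8.61,11.565): [(5.6864, 13.6329) (6.4846, 13.923) (7.8461, 21.366) (3.9679, 24.0714) (0, 22.1844) (0, 14.5887)]  |A|=64.6166
10. canonical 6-gon: [(5.6864, 13.6329) (6.4846, 13.923) (7.8461, 21.366) (3.9679, 24.0714) (0, 22.1844) (0, 14.5887)]
11. shoelace: 64.6166

Area of P7's cell: 64.6166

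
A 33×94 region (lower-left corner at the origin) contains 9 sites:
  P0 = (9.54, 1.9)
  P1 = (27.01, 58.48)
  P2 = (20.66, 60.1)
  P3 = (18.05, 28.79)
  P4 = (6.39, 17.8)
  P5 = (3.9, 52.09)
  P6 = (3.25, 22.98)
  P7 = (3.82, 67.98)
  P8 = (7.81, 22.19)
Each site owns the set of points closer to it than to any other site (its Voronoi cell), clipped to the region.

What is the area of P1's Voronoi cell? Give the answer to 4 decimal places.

1. box [0,33]×[0,94]: [(0, 0) (33, 0) (33, 94) (0, 94)]
2. ⊥bis P1·P0 via (18.275,30.19): [(0, 35.8327) (33, 25.6434) (33, 94) (0, 94)]  |A|=2087.644
3. ⊥bis P1·P2 via (23.835,59.29): [(16.5472, 30.7235) (33, 25.6434) (33, 94) (32.6901, 94)]  |A|=572.1328
4. ⊥bis P1·P3 via (22.53,43.635): [(20.0333, 44.3885) (33, 40.4753) (33, 94) (32.6901, 94)]  |A|=354.7042
5. ⊥bis P1·P4 via (16.7,38.14): [(20.0333, 44.3885) (33, 40.4753) (33, 94) (32.6901, 94)]  |A|=354.7042
6. ⊥bis P1·P5 via (15.455,55.285): [(20.0333, 44.3885) (33, 40.4753) (33, 94) (32.6901, 94)]  |A|=354.7042
7. ⊥bis P1·P6 via (15.13,40.73): [(20.0333, 44.3885) (33, 40.4753) (33, 94) (32.6901, 94)]  |A|=354.7042
8. ⊥bis P1·P7 via (15.415,63.23): [(20.0333, 44.3885) (33, 40.4753) (33, 94) (32.6901, 94)]  |A|=354.7042
9. ⊥bis P1·P8 via (17.41,40.335): [(20.0333, 44.3885) (33, 40.4753) (33, 94) (32.6901, 94)]  |A|=354.7042
10. canonical 4-gon: [(20.0333, 44.3885) (33, 40.4753) (33, 94) (32.6901, 94)]
11. shoelace: 354.7042

Area of P1's cell: 354.7042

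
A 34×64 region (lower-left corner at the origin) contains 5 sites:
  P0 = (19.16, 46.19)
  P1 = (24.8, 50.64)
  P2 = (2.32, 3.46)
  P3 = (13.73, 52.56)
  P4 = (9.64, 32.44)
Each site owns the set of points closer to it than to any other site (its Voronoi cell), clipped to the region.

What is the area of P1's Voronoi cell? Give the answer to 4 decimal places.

Area of P1's cell: 303.2026

1. box [0,34]×[0,64]: [(0, 0) (34, 0) (34, 64) (0, 64)]
2. ⊥bis P1·P0 via (21.98,48.415): [(34, 33.1807) (34, 64) (9.6833, 64)]  |A|=374.7119
3. ⊥bis P1·P2 via (13.56,27.05): [(34, 33.1807) (34, 64) (9.6833, 64)]  |A|=374.7119
4. ⊥bis P1·P3 via (19.265,51.6): [(19.3014, 51.8099) (34, 33.1807) (34, 64) (21.4157, 64)]  |A|=303.2026
5. ⊥bis P1·P4 via (17.22,41.54): [(19.3014, 51.8099) (34, 33.1807) (34, 64) (21.4157, 64)]  |A|=303.2026
6. canonical 4-gon: [(19.3014, 51.8099) (34, 33.1807) (34, 64) (21.4157, 64)]
7. shoelace: 303.2026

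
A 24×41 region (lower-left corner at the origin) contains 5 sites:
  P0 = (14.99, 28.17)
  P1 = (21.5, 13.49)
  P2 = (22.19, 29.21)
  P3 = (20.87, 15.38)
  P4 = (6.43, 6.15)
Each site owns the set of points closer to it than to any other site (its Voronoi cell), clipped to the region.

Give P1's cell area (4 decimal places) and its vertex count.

1. box [0,24]×[0,41]: [(0, 0) (24, 0) (24, 41) (0, 41)]
2. ⊥bis P1·P0 via (18.245,20.83): [(0, 12.7391) (0, 0) (24, 0) (24, 23.3821)]  |A|=433.4541
3. ⊥bis P1·P2 via (21.845,21.35): [(19.6362, 21.447) (0, 12.7391) (0, 0) (24, 0) (24, 21.2554)]  |A|=428.8139
4. ⊥bis P1·P3 via (21.185,14.435): [(0, 7.3733) (0, 0) (24, 0) (24, 15.3733)]  |A|=272.96
5. ⊥bis P1·P4 via (13.965,9.82): [(13.0396, 11.7199) (18.7479, 0) (24, 0) (24, 15.3733)]  |A|=115.0254
6. canonical 4-gon: [(13.0396, 11.7199) (18.7479, 0) (24, 0) (24, 15.3733)]
7. shoelace: 115.0254

Area of P1's cell: 115.0254 (4 vertices)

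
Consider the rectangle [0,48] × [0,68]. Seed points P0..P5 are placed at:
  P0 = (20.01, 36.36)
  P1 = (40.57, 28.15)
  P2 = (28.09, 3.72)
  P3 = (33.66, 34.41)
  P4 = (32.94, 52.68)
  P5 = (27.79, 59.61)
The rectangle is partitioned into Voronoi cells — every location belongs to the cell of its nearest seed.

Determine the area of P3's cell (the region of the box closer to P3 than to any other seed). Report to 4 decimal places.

1. box [0,48]×[0,68]: [(0, 0) (48, 0) (48, 68) (0, 68)]
2. ⊥bis P3·P0 via (26.835,35.385): [(21.78, 0) (48, 0) (48, 68) (31.4943, 68)]  |A|=1452.6743
3. ⊥bis P3·P1 via (37.115,31.28): [(24.2142, 17.0397) (48, 43.2952) (48, 68) (31.4943, 68)]  |A|=714.3788
4. ⊥bis P3·P2 via (30.875,19.065): [(24.6646, 20.1921) (26.7305, 19.8172) (48, 43.2952) (48, 68) (31.4943, 68)]  |A|=711.0381
5. ⊥bis P3·P4 via (33.3,43.545): [(27.9707, 43.335) (24.6646, 20.1921) (26.7305, 19.8172) (48, 43.2952) (48, 44.1243)]  |A|=268.3747
6. ⊥bis P3·P5 via (30.725,47.01): [(27.9707, 43.335) (24.6646, 20.1921) (26.7305, 19.8172) (48, 43.2952) (48, 44.1243)]  |A|=268.3747
7. canonical 5-gon: [(27.9707, 43.335) (24.6646, 20.1921) (26.7305, 19.8172) (48, 43.2952) (48, 44.1243)]
8. shoelace: 268.3747

Area of P3's cell: 268.3747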